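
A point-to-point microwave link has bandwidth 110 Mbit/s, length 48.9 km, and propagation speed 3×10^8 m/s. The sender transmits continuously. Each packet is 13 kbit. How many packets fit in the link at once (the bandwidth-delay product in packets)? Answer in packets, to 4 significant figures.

1.379 packets

Propagation delay = 48900 / 300000000 = 0.000163 s.
BDP = R × t_prop = 110000000 × 0.000163 = 17930 bits.
In packets of 13000 bits: 1.379 packets.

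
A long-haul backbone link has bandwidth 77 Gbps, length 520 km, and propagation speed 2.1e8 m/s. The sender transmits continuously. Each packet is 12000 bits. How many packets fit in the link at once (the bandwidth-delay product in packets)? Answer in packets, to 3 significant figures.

Propagation delay = 520000 / 210000000 = 0.00247619 s.
BDP = R × t_prop = 77000000000 × 0.00247619 = 190667000 bits.
In packets of 12000 bits: 15900 packets.

15900 packets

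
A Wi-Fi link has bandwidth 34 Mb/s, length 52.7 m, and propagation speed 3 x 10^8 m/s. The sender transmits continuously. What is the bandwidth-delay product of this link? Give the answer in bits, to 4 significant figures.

Propagation delay = 52.7 / 300000000 = 1.75667e-07 s.
BDP = R × t_prop = 34000000 × 1.75667e-07 = 5.97267 bits.

5.973 bits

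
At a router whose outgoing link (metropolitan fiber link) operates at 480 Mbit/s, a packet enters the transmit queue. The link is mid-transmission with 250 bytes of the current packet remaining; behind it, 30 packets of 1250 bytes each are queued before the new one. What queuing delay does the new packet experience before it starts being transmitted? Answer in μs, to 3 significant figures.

Each queued packet: L/R = 10000/480000000 = 20.8333 μs.
30 queued → 625 μs.
Plus remaining 2000 bits of current packet: 4.16667 μs.
Queuing delay = 629 μs.

629 μs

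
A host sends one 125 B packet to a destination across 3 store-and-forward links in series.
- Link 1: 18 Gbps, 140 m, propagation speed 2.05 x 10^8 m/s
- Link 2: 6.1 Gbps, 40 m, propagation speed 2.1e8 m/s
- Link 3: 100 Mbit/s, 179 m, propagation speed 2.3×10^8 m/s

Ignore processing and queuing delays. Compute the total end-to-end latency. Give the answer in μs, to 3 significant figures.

L = 125 × 8 = 1000 bits.
Transmission delays (L/R per hop): 0.0555556, 0.163934, 10 μs; sum = 10.2195 μs.
Propagation delays (d/s per hop): 0.682927, 0.190476, 0.778261 μs; sum = 1.65166 μs.
End-to-end = 11.9 μs.

11.9 μs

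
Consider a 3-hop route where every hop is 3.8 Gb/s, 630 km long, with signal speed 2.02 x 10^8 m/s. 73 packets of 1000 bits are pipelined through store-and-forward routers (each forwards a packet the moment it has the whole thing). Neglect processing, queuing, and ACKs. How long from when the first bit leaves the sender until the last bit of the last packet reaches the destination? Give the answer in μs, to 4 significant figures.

Per-hop transmission t_tx = L/R = 1000/3800000000 = 0.263158 μs.
Per-hop propagation t_prop = 630000/202000000 = 3118.81 μs.
Pipeline fill: first packet needs 3·t_tx to clear all hops; remaining 72 packets each add one t_tx.
Total = (3+73-1)·t_tx + 3·t_prop = 75·0.263158 + 3·3118.81 = 9376 μs.

9376 μs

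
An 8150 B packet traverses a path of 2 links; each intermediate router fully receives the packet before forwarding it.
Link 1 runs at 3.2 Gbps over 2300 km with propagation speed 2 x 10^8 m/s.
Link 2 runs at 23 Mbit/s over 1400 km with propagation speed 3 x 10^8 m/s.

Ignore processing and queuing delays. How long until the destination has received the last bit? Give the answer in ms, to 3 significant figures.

19.0 ms

L = 8150 × 8 = 65200 bits.
Transmission delays (L/R per hop): 0.020375, 2.83478 ms; sum = 2.85516 ms.
Propagation delays (d/s per hop): 11.5, 4.66667 ms; sum = 16.1667 ms.
End-to-end = 19.0 ms.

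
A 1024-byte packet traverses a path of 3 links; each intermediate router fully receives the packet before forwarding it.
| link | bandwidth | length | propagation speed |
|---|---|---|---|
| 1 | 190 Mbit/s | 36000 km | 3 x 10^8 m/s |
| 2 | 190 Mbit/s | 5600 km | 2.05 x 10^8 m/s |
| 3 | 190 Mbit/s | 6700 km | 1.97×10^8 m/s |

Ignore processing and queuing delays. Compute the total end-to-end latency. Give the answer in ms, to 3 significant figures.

181 ms

L = 1024 × 8 = 8192 bits.
Transmission delay per hop = L/R = 8192/190000000 = 0.0431158 ms; 3 hops → 0.129347 ms.
Propagation delays (d/s per hop): 120, 27.3171, 34.0102 ms; sum = 181.327 ms.
End-to-end = 181 ms.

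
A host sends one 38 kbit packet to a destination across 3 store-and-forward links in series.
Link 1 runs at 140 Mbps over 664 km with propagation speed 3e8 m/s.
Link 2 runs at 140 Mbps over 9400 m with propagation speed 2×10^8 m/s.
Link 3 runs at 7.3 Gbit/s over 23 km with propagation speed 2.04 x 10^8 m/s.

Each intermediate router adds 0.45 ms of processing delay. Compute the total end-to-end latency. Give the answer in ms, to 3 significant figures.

3.82 ms

L = 38000 bits.
Transmission delays (L/R per hop): 0.271429, 0.271429, 0.00520548 ms; sum = 0.548063 ms.
Propagation delays (d/s per hop): 2.21333, 0.047, 0.112745 ms; sum = 2.37308 ms.
Processing at 2 router(s): 2 × 0.45 ms = 0.9 ms.
End-to-end = 3.82 ms.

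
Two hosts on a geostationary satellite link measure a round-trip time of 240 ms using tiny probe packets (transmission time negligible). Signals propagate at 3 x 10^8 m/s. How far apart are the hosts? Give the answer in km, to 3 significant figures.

One-way propagation = RTT/2 = 120 ms.
d = s × t = 300000000 × 0.12 = 36000 km.

36000 km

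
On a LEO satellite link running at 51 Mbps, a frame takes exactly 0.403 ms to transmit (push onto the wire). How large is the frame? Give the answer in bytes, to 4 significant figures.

2569 bytes

L = R × t_tx = 51000000 b/s × 0.000403 s = 20553 bits.
In bytes: 20553 / 8 = 2569 bytes.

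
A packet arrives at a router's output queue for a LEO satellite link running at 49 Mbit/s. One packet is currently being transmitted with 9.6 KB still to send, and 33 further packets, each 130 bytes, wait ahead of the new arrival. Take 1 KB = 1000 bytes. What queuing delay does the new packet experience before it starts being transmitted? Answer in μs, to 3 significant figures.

2270 μs

Each queued packet: L/R = 1040/49000000 = 21.2245 μs.
33 queued → 700.408 μs.
Plus remaining 76800 bits of current packet: 1567.35 μs.
Queuing delay = 2270 μs.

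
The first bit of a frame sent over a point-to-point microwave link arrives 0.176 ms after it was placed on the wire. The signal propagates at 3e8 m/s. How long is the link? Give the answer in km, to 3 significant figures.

d = s × t_prop = 300000000 × 0.000176 = 52.8 km.

52.8 km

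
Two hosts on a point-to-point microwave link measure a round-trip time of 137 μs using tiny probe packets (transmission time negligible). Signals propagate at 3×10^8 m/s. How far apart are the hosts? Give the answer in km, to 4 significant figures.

20.55 km

One-way propagation = RTT/2 = 68.5 μs.
d = s × t = 300000000 × 6.85e-05 = 20.55 km.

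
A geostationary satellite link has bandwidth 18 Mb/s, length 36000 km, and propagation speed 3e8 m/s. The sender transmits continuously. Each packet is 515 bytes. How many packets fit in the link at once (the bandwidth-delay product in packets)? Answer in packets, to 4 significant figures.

Propagation delay = 36000000 / 300000000 = 0.12 s.
BDP = R × t_prop = 18000000 × 0.12 = 2160000 bits.
In packets of 4120 bits: 524.3 packets.

524.3 packets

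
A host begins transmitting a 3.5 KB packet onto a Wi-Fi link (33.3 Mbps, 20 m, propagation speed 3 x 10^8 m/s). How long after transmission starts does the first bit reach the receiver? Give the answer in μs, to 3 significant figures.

0.0667 μs

First bit experiences only propagation delay: d/s = 20/300000000 = 0.0667 μs.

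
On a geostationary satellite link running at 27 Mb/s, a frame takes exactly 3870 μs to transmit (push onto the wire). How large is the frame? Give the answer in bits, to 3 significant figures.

104000 bits

L = R × t_tx = 27000000 b/s × 0.00387 s = 104490 bits.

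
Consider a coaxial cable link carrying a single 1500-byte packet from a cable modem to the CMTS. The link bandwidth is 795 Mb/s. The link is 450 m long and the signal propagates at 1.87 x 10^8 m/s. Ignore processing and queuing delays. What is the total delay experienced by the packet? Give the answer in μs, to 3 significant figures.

L = 1500 × 8 = 12000 bits.
Transmission delay = L/R = 12000 / 795000000 = 15.0943 μs.
Propagation delay = d/s = 450 m / 187000000 m/s = 2.40642 μs.
Total = 17.5 μs.

17.5 μs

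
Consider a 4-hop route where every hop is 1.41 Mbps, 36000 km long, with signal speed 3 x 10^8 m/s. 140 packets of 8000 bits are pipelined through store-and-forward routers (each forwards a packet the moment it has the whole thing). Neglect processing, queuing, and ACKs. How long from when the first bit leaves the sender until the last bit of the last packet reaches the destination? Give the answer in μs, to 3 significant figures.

1290000 μs

Per-hop transmission t_tx = L/R = 8000/1410000 = 5673.76 μs.
Per-hop propagation t_prop = 36000000/300000000 = 120000 μs.
Pipeline fill: first packet needs 4·t_tx to clear all hops; remaining 139 packets each add one t_tx.
Total = (4+140-1)·t_tx + 4·t_prop = 143·5673.76 + 4·120000 = 1290000 μs.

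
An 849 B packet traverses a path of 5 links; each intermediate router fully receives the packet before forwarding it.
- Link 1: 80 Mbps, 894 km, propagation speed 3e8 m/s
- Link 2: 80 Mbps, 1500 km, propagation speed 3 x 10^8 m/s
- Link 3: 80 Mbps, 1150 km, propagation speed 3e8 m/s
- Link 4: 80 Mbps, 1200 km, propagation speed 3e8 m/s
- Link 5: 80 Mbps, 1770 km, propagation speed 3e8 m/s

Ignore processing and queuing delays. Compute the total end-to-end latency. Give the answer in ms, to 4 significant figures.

L = 849 × 8 = 6792 bits.
Transmission delay per hop = L/R = 6792/80000000 = 0.0849 ms; 5 hops → 0.4245 ms.
Propagation delays (d/s per hop): 2.98, 5, 3.83333, 4, 5.9 ms; sum = 21.7133 ms.
End-to-end = 22.14 ms.

22.14 ms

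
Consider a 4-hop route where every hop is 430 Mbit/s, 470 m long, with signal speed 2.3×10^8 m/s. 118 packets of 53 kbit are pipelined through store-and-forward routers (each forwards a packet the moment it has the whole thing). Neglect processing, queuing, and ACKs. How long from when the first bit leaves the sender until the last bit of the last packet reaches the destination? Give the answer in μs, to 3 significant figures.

14900 μs

Per-hop transmission t_tx = L/R = 53000/430000000 = 123.256 μs.
Per-hop propagation t_prop = 470/2.3e+08 = 2.04348 μs.
Pipeline fill: first packet needs 4·t_tx to clear all hops; remaining 117 packets each add one t_tx.
Total = (4+118-1)·t_tx + 4·t_prop = 121·123.256 + 4·2.04348 = 14900 μs.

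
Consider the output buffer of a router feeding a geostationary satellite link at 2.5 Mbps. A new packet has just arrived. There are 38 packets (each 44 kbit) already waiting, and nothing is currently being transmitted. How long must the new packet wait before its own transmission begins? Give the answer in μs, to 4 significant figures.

Each queued packet: L/R = 44000/2500000 = 17600 μs.
38 queued → 668800 μs.
Queuing delay = 668800 μs.

668800 μs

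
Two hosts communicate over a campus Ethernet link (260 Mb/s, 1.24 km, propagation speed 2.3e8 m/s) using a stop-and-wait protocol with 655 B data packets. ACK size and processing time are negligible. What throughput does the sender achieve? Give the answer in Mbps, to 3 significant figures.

169 Mbps

t_tx = L/R = 5240/260000000 = 2.01538e-05 s.
t_prop = 1240/2.3e+08 = 5.3913e-06 s; RTT = 1.07826e-05 s.
Cycle = t_tx + RTT = 3.09365e-05 s.
Throughput = L / cycle = 5240 / 3.09365e-05 = 169 Mbps.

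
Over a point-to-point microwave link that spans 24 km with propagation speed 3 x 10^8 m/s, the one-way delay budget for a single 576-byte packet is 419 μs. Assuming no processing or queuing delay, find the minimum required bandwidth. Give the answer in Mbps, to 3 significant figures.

13.6 Mbps

L = 4608 bits.
Propagation delay = 24000 / 300000000 = 80 μs.
Transmission budget = 419 − 80 = 339 μs.
R ≥ L / t_tx = 4608 bits / 0.000339 s = 13.6 Mbps.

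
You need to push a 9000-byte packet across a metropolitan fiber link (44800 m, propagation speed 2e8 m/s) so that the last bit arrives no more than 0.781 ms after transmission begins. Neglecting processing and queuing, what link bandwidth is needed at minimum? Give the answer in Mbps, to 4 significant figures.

129.3 Mbps

L = 72000 bits.
Propagation delay = 44800 / 200000000 = 0.224 ms.
Transmission budget = 0.781 − 0.224 = 0.557 ms.
R ≥ L / t_tx = 72000 bits / 0.000557 s = 129.3 Mbps.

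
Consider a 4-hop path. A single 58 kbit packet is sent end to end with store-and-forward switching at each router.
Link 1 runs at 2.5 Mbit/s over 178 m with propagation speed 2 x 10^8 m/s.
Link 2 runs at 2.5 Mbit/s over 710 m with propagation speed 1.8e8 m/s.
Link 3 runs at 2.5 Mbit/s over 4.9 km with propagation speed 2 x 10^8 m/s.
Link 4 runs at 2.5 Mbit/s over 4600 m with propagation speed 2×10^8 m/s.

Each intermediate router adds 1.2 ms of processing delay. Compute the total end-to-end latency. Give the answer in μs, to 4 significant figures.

L = 58000 bits.
Transmission delay per hop = L/R = 58000/2500000 = 23200 μs; 4 hops → 92800 μs.
Propagation delays (d/s per hop): 0.89, 3.94444, 24.5, 23 μs; sum = 52.3344 μs.
Processing at 3 router(s): 3 × 1.2 ms = 3600 μs.
End-to-end = 96450 μs.

96450 μs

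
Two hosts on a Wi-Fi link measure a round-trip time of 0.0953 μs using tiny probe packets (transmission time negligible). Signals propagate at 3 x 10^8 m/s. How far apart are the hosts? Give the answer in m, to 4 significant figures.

One-way propagation = RTT/2 = 0.04765 μs.
d = s × t = 300000000 × 4.765e-08 = 14.30 m.

14.30 m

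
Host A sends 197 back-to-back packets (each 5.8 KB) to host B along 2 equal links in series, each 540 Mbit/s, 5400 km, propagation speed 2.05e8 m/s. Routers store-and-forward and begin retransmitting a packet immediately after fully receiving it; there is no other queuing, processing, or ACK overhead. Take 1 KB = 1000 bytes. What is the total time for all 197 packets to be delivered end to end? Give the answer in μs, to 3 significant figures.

69700 μs

Per-hop transmission t_tx = L/R = 46400/540000000 = 85.9259 μs.
Per-hop propagation t_prop = 5400000/2.05e+08 = 26341.5 μs.
Pipeline fill: first packet needs 2·t_tx to clear all hops; remaining 196 packets each add one t_tx.
Total = (2+197-1)·t_tx + 2·t_prop = 198·85.9259 + 2·26341.5 = 69700 μs.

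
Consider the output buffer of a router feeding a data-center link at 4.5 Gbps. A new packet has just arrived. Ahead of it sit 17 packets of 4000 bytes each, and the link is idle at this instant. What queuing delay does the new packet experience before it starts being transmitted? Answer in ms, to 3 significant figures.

0.121 ms

Each queued packet: L/R = 32000/4500000000 = 0.00711111 ms.
17 queued → 0.120889 ms.
Queuing delay = 0.121 ms.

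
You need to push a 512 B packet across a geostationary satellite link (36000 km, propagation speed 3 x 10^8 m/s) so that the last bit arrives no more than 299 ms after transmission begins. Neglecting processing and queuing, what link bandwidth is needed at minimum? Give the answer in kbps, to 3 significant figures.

L = 4096 bits.
Propagation delay = 36000000 / 300000000 = 120 ms.
Transmission budget = 299 − 120 = 179 ms.
R ≥ L / t_tx = 4096 bits / 0.179 s = 22.9 kbps.

22.9 kbps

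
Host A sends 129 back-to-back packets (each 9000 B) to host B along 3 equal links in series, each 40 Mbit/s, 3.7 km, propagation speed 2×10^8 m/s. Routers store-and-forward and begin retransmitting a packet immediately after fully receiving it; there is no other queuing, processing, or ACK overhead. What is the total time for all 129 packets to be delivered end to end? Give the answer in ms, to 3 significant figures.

236 ms

Per-hop transmission t_tx = L/R = 72000/40000000 = 1.8 ms.
Per-hop propagation t_prop = 3700/200000000 = 0.0185 ms.
Pipeline fill: first packet needs 3·t_tx to clear all hops; remaining 128 packets each add one t_tx.
Total = (3+129-1)·t_tx + 3·t_prop = 131·1.8 + 3·0.0185 = 236 ms.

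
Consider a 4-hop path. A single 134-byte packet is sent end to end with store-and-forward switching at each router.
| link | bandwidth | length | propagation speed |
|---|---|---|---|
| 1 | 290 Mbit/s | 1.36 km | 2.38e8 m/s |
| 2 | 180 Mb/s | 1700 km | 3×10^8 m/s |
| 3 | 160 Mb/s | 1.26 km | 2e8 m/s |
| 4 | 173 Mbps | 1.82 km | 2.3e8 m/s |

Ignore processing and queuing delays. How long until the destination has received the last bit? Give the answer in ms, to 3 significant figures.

5.71 ms

L = 134 × 8 = 1072 bits.
Transmission delays (L/R per hop): 0.00369655, 0.00595556, 0.0067, 0.00619653 ms; sum = 0.0225486 ms.
Propagation delays (d/s per hop): 0.00571429, 5.66667, 0.0063, 0.00791304 ms; sum = 5.68659 ms.
End-to-end = 5.71 ms.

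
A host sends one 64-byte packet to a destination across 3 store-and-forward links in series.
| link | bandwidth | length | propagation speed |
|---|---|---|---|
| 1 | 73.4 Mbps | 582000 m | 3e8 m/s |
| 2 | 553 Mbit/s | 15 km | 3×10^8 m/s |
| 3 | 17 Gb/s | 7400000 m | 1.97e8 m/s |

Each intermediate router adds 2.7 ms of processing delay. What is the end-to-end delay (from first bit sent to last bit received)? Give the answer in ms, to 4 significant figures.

L = 64 × 8 = 512 bits.
Transmission delays (L/R per hop): 0.00697548, 0.000925859, 3.01176e-05 ms; sum = 0.00793145 ms.
Propagation delays (d/s per hop): 1.94, 0.05, 37.5635 ms; sum = 39.5535 ms.
Processing at 2 router(s): 2 × 2.7 ms = 5.4 ms.
End-to-end = 44.96 ms.

44.96 ms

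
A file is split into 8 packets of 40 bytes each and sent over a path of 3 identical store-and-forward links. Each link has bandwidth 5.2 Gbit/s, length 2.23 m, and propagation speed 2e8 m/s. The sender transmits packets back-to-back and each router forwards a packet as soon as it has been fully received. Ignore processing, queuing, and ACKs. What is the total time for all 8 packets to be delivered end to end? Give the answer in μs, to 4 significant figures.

0.6488 μs

Per-hop transmission t_tx = L/R = 320/5200000000 = 0.0615385 μs.
Per-hop propagation t_prop = 2.23/200000000 = 0.01115 μs.
Pipeline fill: first packet needs 3·t_tx to clear all hops; remaining 7 packets each add one t_tx.
Total = (3+8-1)·t_tx + 3·t_prop = 10·0.0615385 + 3·0.01115 = 0.6488 μs.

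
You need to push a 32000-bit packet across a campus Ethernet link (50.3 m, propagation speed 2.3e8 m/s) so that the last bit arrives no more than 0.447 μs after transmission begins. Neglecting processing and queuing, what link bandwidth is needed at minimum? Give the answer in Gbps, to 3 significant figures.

Propagation delay = 50.3 / 2.3e+08 = 0.218696 μs.
Transmission budget = 0.447 − 0.218696 = 0.228304 μs.
R ≥ L / t_tx = 32000 bits / 2.28304e-07 s = 140 Gbps.

140 Gbps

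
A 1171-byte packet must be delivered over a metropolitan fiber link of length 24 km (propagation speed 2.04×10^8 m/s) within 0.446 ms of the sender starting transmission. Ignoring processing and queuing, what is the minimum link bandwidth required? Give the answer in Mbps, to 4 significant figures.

28.53 Mbps

L = 9368 bits.
Propagation delay = 24000 / 204000000 = 0.117647 ms.
Transmission budget = 0.446 − 0.117647 = 0.328353 ms.
R ≥ L / t_tx = 9368 bits / 0.000328353 s = 28.53 Mbps.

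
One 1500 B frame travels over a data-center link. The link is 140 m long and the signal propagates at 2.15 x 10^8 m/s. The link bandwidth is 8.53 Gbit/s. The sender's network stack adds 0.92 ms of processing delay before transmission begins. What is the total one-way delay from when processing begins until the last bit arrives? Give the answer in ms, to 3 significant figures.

0.922 ms

L = 1500 × 8 = 12000 bits.
Transmission delay = L/R = 12000 / 8.53e+09 = 0.0014068 ms.
Propagation delay = d/s = 140 m / 215000000 m/s = 0.000651163 ms.
Plus processing delay 0.92 ms = 0.92 ms.
Total = 0.922 ms.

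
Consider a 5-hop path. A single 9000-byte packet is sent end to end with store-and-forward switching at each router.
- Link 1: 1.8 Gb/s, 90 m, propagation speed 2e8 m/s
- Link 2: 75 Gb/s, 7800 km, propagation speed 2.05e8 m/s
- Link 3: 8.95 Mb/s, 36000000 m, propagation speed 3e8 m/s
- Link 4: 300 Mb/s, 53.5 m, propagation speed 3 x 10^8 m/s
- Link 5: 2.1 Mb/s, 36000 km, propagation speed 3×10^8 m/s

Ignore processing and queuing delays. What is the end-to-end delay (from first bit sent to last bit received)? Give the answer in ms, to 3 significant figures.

321 ms

L = 9000 × 8 = 72000 bits.
Transmission delays (L/R per hop): 0.04, 0.00096, 8.04469, 0.24, 34.2857 ms; sum = 42.6114 ms.
Propagation delays (d/s per hop): 0.00045, 38.0488, 120, 0.000178333, 120 ms; sum = 278.049 ms.
End-to-end = 321 ms.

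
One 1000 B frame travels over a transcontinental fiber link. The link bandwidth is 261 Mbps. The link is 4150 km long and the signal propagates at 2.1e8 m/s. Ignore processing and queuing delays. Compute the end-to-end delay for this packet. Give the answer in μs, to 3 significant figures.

L = 1000 × 8 = 8000 bits.
Transmission delay = L/R = 8000 / 261000000 = 30.6513 μs.
Propagation delay = d/s = 4150000 m / 210000000 m/s = 19761.9 μs.
Total = 19800 μs.

19800 μs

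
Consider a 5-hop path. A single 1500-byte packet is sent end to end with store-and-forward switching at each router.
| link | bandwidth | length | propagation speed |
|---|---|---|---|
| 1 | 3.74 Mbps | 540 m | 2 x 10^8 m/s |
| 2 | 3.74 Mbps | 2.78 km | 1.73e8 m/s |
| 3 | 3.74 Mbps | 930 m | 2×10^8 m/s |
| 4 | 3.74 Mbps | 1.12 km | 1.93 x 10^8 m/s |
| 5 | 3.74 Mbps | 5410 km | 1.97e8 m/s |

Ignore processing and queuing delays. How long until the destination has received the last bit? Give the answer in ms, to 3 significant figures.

L = 1500 × 8 = 12000 bits.
Transmission delay per hop = L/R = 12000/3740000 = 3.20856 ms; 5 hops → 16.0428 ms.
Propagation delays (d/s per hop): 0.0027, 0.0160694, 0.00465, 0.00580311, 27.4619 ms; sum = 27.4912 ms.
End-to-end = 43.5 ms.

43.5 ms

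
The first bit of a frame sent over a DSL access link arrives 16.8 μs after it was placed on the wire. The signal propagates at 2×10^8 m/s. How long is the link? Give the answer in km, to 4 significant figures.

3.360 km

d = s × t_prop = 200000000 × 1.68e-05 = 3.360 km.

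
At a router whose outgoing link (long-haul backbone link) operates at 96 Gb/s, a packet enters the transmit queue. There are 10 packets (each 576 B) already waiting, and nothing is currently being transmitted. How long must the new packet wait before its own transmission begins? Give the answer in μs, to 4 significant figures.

Each queued packet: L/R = 4608/96000000000 = 0.048 μs.
10 queued → 0.48 μs.
Queuing delay = 0.4800 μs.

0.4800 μs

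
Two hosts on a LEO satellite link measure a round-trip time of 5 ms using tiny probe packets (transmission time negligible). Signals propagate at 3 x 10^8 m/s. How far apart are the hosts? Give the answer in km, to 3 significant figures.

750 km

One-way propagation = RTT/2 = 2.5 ms.
d = s × t = 300000000 × 0.0025 = 750 km.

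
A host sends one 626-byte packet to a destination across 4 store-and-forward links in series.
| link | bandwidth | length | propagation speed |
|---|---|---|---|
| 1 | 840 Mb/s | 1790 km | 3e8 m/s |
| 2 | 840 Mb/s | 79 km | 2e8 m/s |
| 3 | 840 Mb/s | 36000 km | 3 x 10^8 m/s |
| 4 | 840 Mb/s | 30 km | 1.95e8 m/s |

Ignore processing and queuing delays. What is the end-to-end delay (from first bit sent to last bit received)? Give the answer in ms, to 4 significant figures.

L = 626 × 8 = 5008 bits.
Transmission delay per hop = L/R = 5008/840000000 = 0.0059619 ms; 4 hops → 0.0238476 ms.
Propagation delays (d/s per hop): 5.96667, 0.395, 120, 0.153846 ms; sum = 126.516 ms.
End-to-end = 126.5 ms.

126.5 ms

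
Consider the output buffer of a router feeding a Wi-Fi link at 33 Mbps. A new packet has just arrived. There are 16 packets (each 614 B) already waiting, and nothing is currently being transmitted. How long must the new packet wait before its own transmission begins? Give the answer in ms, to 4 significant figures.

Each queued packet: L/R = 4912/33000000 = 0.148848 ms.
16 queued → 2.38158 ms.
Queuing delay = 2.382 ms.

2.382 ms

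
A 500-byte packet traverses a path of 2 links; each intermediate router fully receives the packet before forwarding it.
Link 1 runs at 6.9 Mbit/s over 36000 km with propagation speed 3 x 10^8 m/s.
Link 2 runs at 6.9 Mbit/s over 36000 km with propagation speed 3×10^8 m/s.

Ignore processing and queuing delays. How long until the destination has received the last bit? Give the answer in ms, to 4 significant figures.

241.2 ms

L = 500 × 8 = 4000 bits.
Transmission delay per hop = L/R = 4000/6900000 = 0.57971 ms; 2 hops → 1.15942 ms.
Propagation delays (d/s per hop): 120, 120 ms; sum = 240 ms.
End-to-end = 241.2 ms.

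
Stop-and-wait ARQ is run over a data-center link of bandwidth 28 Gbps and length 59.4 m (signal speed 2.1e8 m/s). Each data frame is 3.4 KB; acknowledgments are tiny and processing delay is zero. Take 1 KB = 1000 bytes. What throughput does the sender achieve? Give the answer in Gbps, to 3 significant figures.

17.7 Gbps

t_tx = L/R = 27200/28000000000 = 9.71429e-07 s.
t_prop = 59.4/210000000 = 2.82857e-07 s; RTT = 5.65714e-07 s.
Cycle = t_tx + RTT = 1.53714e-06 s.
Throughput = L / cycle = 27200 / 1.53714e-06 = 17.7 Gbps.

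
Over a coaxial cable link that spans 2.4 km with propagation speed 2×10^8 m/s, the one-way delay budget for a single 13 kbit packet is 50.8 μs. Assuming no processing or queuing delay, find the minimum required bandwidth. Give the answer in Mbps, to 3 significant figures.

335 Mbps

Propagation delay = 2400 / 200000000 = 12 μs.
Transmission budget = 50.8 − 12 = 38.8 μs.
R ≥ L / t_tx = 13000 bits / 3.88e-05 s = 335 Mbps.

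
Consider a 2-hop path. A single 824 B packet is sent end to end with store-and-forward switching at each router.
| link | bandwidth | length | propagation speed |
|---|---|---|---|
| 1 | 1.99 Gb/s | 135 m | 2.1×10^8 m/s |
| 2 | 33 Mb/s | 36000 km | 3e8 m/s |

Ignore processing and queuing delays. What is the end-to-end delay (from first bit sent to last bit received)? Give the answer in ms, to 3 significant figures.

L = 824 × 8 = 6592 bits.
Transmission delays (L/R per hop): 0.00331256, 0.199758 ms; sum = 0.20307 ms.
Propagation delays (d/s per hop): 0.000642857, 120 ms; sum = 120.001 ms.
End-to-end = 120 ms.

120 ms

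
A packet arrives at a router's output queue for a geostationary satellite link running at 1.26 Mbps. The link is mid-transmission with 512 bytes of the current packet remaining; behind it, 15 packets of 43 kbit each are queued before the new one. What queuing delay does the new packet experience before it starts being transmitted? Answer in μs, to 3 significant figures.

Each queued packet: L/R = 43000/1260000 = 34127 μs.
15 queued → 511905 μs.
Plus remaining 4096 bits of current packet: 3250.79 μs.
Queuing delay = 515000 μs.

515000 μs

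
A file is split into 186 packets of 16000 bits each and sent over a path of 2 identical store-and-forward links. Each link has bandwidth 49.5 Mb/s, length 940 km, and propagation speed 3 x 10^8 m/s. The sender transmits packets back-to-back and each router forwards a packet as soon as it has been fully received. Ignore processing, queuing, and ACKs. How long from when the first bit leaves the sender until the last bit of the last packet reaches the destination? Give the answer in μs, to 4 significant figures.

Per-hop transmission t_tx = L/R = 16000/49500000 = 323.232 μs.
Per-hop propagation t_prop = 940000/300000000 = 3133.33 μs.
Pipeline fill: first packet needs 2·t_tx to clear all hops; remaining 185 packets each add one t_tx.
Total = (2+186-1)·t_tx + 2·t_prop = 187·323.232 + 2·3133.33 = 66710 μs.

66710 μs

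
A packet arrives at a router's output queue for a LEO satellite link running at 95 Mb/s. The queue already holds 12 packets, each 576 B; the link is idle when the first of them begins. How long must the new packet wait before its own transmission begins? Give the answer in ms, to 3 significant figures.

Each queued packet: L/R = 4608/95000000 = 0.0485053 ms.
12 queued → 0.582063 ms.
Queuing delay = 0.582 ms.

0.582 ms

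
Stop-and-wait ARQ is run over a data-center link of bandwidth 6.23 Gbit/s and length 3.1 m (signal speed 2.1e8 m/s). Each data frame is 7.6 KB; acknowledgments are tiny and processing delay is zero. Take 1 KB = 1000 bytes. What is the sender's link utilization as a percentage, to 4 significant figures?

t_tx = L/R = 60800/6230000000 = 9.75923e-06 s.
t_prop = 3.1/210000000 = 1.47619e-08 s; RTT = 2.95238e-08 s.
Cycle = t_tx + RTT = 9.78875e-06 s.
Utilization = t_tx / cycle = 9.75923e-06/9.78875e-06 = 99.70 %.

99.70 %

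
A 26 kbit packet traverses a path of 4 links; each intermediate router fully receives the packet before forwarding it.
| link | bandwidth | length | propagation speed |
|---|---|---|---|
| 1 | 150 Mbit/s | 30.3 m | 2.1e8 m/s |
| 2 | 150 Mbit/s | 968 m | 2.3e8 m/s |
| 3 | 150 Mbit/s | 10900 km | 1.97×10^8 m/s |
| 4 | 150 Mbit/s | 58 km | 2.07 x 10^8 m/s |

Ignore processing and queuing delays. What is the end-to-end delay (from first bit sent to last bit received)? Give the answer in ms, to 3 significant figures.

56.3 ms

L = 26000 bits.
Transmission delay per hop = L/R = 26000/150000000 = 0.173333 ms; 4 hops → 0.693333 ms.
Propagation delays (d/s per hop): 0.000144286, 0.0042087, 55.3299, 0.280193 ms; sum = 55.6145 ms.
End-to-end = 56.3 ms.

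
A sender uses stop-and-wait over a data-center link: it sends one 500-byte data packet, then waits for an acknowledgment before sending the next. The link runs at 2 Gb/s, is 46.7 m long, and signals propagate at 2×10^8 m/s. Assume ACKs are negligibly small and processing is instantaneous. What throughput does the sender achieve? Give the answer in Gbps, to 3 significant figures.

1.62 Gbps

t_tx = L/R = 4000/2000000000 = 2e-06 s.
t_prop = 46.7/200000000 = 2.335e-07 s; RTT = 4.67e-07 s.
Cycle = t_tx + RTT = 2.467e-06 s.
Throughput = L / cycle = 4000 / 2.467e-06 = 1.62 Gbps.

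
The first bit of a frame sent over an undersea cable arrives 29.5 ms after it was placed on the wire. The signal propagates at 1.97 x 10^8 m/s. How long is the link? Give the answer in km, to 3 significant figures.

d = s × t_prop = 197000000 × 0.0295 = 5810 km.

5810 km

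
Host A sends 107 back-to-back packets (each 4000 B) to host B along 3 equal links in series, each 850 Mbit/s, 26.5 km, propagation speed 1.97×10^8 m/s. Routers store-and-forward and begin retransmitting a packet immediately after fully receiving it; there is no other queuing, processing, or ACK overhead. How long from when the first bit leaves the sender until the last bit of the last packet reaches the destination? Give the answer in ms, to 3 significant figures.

4.51 ms

Per-hop transmission t_tx = L/R = 32000/850000000 = 0.0376471 ms.
Per-hop propagation t_prop = 26500/197000000 = 0.134518 ms.
Pipeline fill: first packet needs 3·t_tx to clear all hops; remaining 106 packets each add one t_tx.
Total = (3+107-1)·t_tx + 3·t_prop = 109·0.0376471 + 3·0.134518 = 4.51 ms.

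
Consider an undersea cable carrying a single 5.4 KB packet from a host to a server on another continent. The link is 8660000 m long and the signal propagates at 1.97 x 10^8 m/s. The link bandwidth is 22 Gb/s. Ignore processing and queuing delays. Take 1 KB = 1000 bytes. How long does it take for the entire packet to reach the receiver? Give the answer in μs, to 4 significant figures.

43960 μs

L = 43200 bits.
Transmission delay = L/R = 43200 / 22000000000 = 1.96364 μs.
Propagation delay = d/s = 8660000 m / 197000000 m/s = 43959.4 μs.
Total = 43960 μs.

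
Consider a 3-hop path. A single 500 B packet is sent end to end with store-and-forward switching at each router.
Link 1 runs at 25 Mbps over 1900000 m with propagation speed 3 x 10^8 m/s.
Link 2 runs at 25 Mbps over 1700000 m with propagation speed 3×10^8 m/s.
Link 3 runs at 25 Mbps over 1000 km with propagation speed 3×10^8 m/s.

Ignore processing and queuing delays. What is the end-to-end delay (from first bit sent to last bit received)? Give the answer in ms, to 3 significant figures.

L = 500 × 8 = 4000 bits.
Transmission delay per hop = L/R = 4000/25000000 = 0.16 ms; 3 hops → 0.48 ms.
Propagation delays (d/s per hop): 6.33333, 5.66667, 3.33333 ms; sum = 15.3333 ms.
End-to-end = 15.8 ms.

15.8 ms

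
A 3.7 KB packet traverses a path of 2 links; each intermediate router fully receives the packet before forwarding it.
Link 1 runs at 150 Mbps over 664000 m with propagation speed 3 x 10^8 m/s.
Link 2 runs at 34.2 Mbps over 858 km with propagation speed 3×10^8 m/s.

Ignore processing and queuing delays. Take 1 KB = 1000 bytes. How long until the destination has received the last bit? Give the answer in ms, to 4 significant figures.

6.136 ms

L = 29600 bits.
Transmission delays (L/R per hop): 0.197333, 0.865497 ms; sum = 1.06283 ms.
Propagation delays (d/s per hop): 2.21333, 2.86 ms; sum = 5.07333 ms.
End-to-end = 6.136 ms.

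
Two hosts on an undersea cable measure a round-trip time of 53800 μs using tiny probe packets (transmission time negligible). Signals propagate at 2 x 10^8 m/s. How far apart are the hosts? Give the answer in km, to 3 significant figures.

One-way propagation = RTT/2 = 26900 μs.
d = s × t = 200000000 × 0.0269 = 5380 km.

5380 km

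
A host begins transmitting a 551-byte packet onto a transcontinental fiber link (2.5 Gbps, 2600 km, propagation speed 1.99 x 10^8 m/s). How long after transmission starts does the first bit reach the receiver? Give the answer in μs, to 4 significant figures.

First bit experiences only propagation delay: d/s = 2600000/199000000 = 13070 μs.

13070 μs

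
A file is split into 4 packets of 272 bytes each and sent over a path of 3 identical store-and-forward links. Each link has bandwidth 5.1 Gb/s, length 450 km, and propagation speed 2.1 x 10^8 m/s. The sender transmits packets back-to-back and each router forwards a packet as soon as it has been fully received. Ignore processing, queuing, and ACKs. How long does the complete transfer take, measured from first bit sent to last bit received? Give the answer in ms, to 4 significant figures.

6.431 ms

Per-hop transmission t_tx = L/R = 2176/5100000000 = 0.000426667 ms.
Per-hop propagation t_prop = 450000/210000000 = 2.14286 ms.
Pipeline fill: first packet needs 3·t_tx to clear all hops; remaining 3 packets each add one t_tx.
Total = (3+4-1)·t_tx + 3·t_prop = 6·0.000426667 + 3·2.14286 = 6.431 ms.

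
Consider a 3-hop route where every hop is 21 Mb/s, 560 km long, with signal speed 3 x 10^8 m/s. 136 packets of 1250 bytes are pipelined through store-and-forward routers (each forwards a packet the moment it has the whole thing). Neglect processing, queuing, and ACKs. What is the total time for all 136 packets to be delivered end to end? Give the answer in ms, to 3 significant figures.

Per-hop transmission t_tx = L/R = 10000/21000000 = 0.47619 ms.
Per-hop propagation t_prop = 560000/300000000 = 1.86667 ms.
Pipeline fill: first packet needs 3·t_tx to clear all hops; remaining 135 packets each add one t_tx.
Total = (3+136-1)·t_tx + 3·t_prop = 138·0.47619 + 3·1.86667 = 71.3 ms.

71.3 ms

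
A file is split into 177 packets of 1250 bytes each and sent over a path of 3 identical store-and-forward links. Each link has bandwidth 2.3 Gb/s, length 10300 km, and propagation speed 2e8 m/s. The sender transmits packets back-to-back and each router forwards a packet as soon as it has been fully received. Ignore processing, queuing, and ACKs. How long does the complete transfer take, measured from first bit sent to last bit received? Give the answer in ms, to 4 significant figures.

Per-hop transmission t_tx = L/R = 10000/2300000000 = 0.00434783 ms.
Per-hop propagation t_prop = 10300000/200000000 = 51.5 ms.
Pipeline fill: first packet needs 3·t_tx to clear all hops; remaining 176 packets each add one t_tx.
Total = (3+177-1)·t_tx + 3·t_prop = 179·0.00434783 + 3·51.5 = 155.3 ms.

155.3 ms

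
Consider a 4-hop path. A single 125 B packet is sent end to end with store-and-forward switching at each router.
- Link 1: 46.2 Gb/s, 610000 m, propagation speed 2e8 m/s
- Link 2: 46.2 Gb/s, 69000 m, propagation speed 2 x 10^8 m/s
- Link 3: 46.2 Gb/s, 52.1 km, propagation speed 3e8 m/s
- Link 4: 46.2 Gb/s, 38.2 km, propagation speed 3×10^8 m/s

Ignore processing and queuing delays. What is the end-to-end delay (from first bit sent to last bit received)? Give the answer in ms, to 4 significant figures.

L = 125 × 8 = 1000 bits.
Transmission delay per hop = L/R = 1000/46200000000 = 2.1645e-05 ms; 4 hops → 8.65801e-05 ms.
Propagation delays (d/s per hop): 3.05, 0.345, 0.173667, 0.127333 ms; sum = 3.696 ms.
End-to-end = 3.696 ms.

3.696 ms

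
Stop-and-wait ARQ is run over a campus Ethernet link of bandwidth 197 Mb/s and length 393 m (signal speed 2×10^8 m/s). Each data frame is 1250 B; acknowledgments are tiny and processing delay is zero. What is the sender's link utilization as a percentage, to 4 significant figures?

92.81 %

t_tx = L/R = 10000/197000000 = 5.07614e-05 s.
t_prop = 393/200000000 = 1.965e-06 s; RTT = 3.93e-06 s.
Cycle = t_tx + RTT = 5.46914e-05 s.
Utilization = t_tx / cycle = 5.07614e-05/5.46914e-05 = 92.81 %.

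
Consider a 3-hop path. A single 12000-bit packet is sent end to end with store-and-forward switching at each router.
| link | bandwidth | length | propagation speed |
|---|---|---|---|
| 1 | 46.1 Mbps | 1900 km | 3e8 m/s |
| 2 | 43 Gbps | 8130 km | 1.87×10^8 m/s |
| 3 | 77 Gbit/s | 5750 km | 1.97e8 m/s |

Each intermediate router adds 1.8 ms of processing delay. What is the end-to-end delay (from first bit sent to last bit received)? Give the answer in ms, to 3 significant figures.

82.9 ms

Transmission delays (L/R per hop): 0.260304, 0.00027907, 0.000155844 ms; sum = 0.260739 ms.
Propagation delays (d/s per hop): 6.33333, 43.4759, 29.1878 ms; sum = 78.9971 ms.
Processing at 2 router(s): 2 × 1.8 ms = 3.6 ms.
End-to-end = 82.9 ms.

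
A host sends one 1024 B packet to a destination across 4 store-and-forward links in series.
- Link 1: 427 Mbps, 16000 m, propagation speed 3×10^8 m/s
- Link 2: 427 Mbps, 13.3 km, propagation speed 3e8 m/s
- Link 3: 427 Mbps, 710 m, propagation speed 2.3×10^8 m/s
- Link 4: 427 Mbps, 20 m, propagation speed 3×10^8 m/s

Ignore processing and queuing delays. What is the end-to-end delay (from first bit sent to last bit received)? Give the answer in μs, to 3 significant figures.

L = 1024 × 8 = 8192 bits.
Transmission delay per hop = L/R = 8192/427000000 = 19.185 μs; 4 hops → 76.74 μs.
Propagation delays (d/s per hop): 53.3333, 44.3333, 3.08696, 0.0666667 μs; sum = 100.82 μs.
End-to-end = 178 μs.

178 μs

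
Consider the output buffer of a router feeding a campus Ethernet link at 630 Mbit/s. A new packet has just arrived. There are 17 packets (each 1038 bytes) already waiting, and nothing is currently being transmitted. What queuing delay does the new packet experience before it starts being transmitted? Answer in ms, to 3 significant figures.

0.224 ms

Each queued packet: L/R = 8304/630000000 = 0.013181 ms.
17 queued → 0.224076 ms.
Queuing delay = 0.224 ms.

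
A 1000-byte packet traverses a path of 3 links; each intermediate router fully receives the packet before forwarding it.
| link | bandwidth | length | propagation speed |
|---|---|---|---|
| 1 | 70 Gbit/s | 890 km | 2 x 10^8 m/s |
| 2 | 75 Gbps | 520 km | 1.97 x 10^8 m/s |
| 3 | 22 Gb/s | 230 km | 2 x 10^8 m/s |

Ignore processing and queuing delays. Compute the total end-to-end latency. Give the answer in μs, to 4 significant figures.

8240 μs

L = 1000 × 8 = 8000 bits.
Transmission delays (L/R per hop): 0.114286, 0.106667, 0.363636 μs; sum = 0.584589 μs.
Propagation delays (d/s per hop): 4450, 2639.59, 1150 μs; sum = 8239.59 μs.
End-to-end = 8240 μs.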